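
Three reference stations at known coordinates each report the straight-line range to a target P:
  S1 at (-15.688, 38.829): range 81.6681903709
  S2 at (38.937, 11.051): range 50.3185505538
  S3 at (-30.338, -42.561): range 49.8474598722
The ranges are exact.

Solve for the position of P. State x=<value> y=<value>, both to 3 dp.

x=18.952 y=-35.129

eq1: (x + 15.688)² + (y − 38.829)² = 81.6681903709²
eq2: (x − 38.937)² + (y − 11.051)² = 50.3185505538²
eq3: (x + 30.338)² + (y + 42.561)² = 49.8474598722²
eq2−eq3, eq2−eq1 (x²,y² cancel):
  -138.550·x − 107.224·y = 1140.805669
  -109.250·x + 55.556·y = -4022.146774
det = -138.550·55.556 − -107.224·-109.250 = -19411.505800
x = (1140.805669·55.556 − -107.224·-4022.146774) / -19411.505800 = 18.952268
y = (-138.550·-4022.146774 − 1140.805669·-109.250) / -19411.505800 = -35.128725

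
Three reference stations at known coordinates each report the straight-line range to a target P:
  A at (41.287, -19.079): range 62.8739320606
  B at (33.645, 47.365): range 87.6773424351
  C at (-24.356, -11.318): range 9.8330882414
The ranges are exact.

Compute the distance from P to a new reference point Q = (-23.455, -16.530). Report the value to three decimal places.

4.621

eq1: (x − 41.287)² + (y + 19.079)² = 62.8739320606²
eq2: (x − 33.645)² + (y − 47.365)² = 87.6773424351²
eq3: (x + 24.356)² + (y + 11.318)² = 9.8330882414²
eq1−eq2, eq1−eq3 (x²,y² cancel):
  -15.284·x + 132.888·y = -2427.380404
  -131.286·x + 15.522·y = 2509.128958
det = -15.284·15.522 − 132.888·-131.286 = 17209.095720
x = (-2427.380404·15.522 − 132.888·2509.128958) / 17209.095720 = -21.564813
y = (-15.284·2509.128958 − -2427.380404·-131.286) / 17209.095720 = -20.746621
|P − Q| = √((-21.564813 − -23.455)² + (-20.746621 − -16.530)²) = 4.620898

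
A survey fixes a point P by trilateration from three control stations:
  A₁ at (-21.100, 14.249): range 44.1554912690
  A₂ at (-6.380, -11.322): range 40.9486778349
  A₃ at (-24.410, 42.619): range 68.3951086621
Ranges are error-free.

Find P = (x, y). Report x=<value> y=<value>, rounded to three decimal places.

eq1: (x + 21.100)² + (y − 14.249)² = 44.1554912690²
eq2: (x + 6.380)² + (y + 11.322)² = 40.9486778349²
eq3: (x + 24.410)² + (y − 42.619)² = 68.3951086621²
eq3−eq1, eq3−eq2 (x²,y² cancel):
  6.620·x − 56.740·y = 964.200220
  36.060·x − 107.882·y = 757.761495
det = 6.620·-107.882 − -56.740·36.060 = 1331.865560
x = (964.200220·-107.882 − -56.740·757.761495) / 1331.865560 = -45.818784
y = (6.620·757.761495 − 964.200220·36.060) / 1331.865560 = -22.339101

x=-45.819 y=-22.339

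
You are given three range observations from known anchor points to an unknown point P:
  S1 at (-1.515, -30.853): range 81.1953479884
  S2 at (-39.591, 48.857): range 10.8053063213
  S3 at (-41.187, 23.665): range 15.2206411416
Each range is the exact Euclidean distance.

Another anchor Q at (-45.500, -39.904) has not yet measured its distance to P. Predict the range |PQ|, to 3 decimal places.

eq1: (x + 1.515)² + (y + 30.853)² = 81.1953479884²
eq2: (x + 39.591)² + (y − 48.857)² = 10.8053063213²
eq3: (x + 41.187)² + (y − 23.665)² = 15.2206411416²
eq2−eq1, eq2−eq3 (x²,y² cancel):
  76.152·x − 159.420·y = -9476.180786
  -3.192·x − 50.384·y = -1812.965808
det = 76.152·-50.384 − -159.420·-3.192 = -4345.711008
x = (-9476.180786·-50.384 − -159.420·-1812.965808) / -4345.711008 = -43.358816
y = (76.152·-1812.965808 − -9476.180786·-3.192) / -4345.711008 = 38.729897
|P − Q| = √((-43.358816 − -45.500)² + (38.729897 − -39.904)²) = 78.663044

78.663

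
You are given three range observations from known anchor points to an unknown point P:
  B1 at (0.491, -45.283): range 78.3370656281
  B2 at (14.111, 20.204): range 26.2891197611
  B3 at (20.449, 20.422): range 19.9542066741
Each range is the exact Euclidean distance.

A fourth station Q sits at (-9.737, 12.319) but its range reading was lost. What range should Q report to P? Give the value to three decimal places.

51.023

eq1: (x − 0.491)² + (y + 45.283)² = 78.3370656281²
eq2: (x − 14.111)² + (y − 20.204)² = 26.2891197611²
eq3: (x − 20.449)² + (y − 20.422)² = 19.9542066741²
eq1−eq2, eq1−eq3 (x²,y² cancel):
  27.240·x + 130.974·y = 4002.108800
  39.916·x + 131.410·y = 4522.954002
det = 27.240·131.410 − 130.974·39.916 = -1648.349784
x = (4002.108800·131.410 − 130.974·4522.954002) / -1648.349784 = 40.326550
y = (27.240·4522.954002 − 4002.108800·39.916) / -1648.349784 = 22.169389
|P − Q| = √((40.326550 − -9.737)² + (22.169389 − 12.319)²) = 51.023418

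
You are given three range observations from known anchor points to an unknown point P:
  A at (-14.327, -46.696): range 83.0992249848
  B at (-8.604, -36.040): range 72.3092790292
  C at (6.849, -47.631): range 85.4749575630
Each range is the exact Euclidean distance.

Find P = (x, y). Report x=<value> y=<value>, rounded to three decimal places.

x=-9.512 y=36.264

eq1: (x + 14.327)² + (y + 46.696)² = 83.0992249848²
eq2: (x + 8.604)² + (y + 36.040)² = 72.3092790292²
eq3: (x − 6.849)² + (y + 47.631)² = 85.4749575630²
eq3−eq2, eq3−eq1 (x²,y² cancel):
  -30.906·x + 23.182·y = 1134.625991
  -42.352·x + 1.870·y = 470.645560
det = -30.906·1.870 − 23.182·-42.352 = 924.009844
x = (1134.625991·1.870 − 23.182·470.645560) / 924.009844 = -9.511538
y = (-30.906·470.645560 − 1134.625991·-42.352) / 924.009844 = 36.263584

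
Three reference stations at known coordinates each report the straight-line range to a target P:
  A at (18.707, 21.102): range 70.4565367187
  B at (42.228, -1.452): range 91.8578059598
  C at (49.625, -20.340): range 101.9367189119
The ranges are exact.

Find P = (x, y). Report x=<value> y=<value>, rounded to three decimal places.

x=-49.500 y=3.439

eq1: (x − 18.707)² + (y − 21.102)² = 70.4565367187²
eq2: (x − 42.228)² + (y + 1.452)² = 91.8578059598²
eq3: (x − 49.625)² + (y + 20.340)² = 101.9367189119²
eq3−eq1, eq3−eq2 (x²,y² cancel):
  -61.836·x + 82.884·y = 3345.861124
  -14.794·x + 37.776·y = 862.194210
det = -61.836·37.776 − 82.884·-14.794 = -1109.730840
x = (3345.861124·37.776 − 82.884·862.194210) / -1109.730840 = -49.499521
y = (-61.836·862.194210 − 3345.861124·-14.794) / -1109.730840 = 3.438646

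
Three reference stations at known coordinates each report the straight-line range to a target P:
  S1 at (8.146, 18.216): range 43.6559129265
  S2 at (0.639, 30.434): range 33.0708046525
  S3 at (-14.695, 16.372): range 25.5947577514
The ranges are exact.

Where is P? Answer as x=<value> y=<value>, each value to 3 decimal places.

eq1: (x − 8.146)² + (y − 18.216)² = 43.6559129265²
eq2: (x − 0.639)² + (y − 30.434)² = 33.0708046525²
eq3: (x + 14.695)² + (y − 16.372)² = 25.5947577514²
eq3−eq1, eq3−eq2 (x²,y² cancel):
  45.682·x + 3.688·y = -1336.552546
  30.668·x + 28.124·y = 4.064772
det = 45.682·28.124 − 3.688·30.668 = 1171.656984
x = (-1336.552546·28.124 − 3.688·4.064772) / 1171.656984 = -32.094884
y = (45.682·4.064772 − -1336.552546·30.668) / 1171.656984 = 35.142607

x=-32.095 y=35.143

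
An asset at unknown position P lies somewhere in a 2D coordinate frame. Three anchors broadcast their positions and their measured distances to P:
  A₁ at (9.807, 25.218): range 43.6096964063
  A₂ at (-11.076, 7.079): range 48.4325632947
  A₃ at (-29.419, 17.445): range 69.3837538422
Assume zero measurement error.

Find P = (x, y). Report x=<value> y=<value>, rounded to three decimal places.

x=33.766 y=-11.220

eq1: (x − 9.807)² + (y − 25.218)² = 43.6096964063²
eq2: (x + 11.076)² + (y − 7.079)² = 48.4325632947²
eq3: (x + 29.419)² + (y − 17.445)² = 69.3837538422²
eq1−eq2, eq1−eq3 (x²,y² cancel):
  -41.766·x − 36.278·y = -1003.242323
  -78.452·x − 15.546·y = -2474.618864
det = -41.766·-15.546 − -36.278·-78.452 = -2196.787420
x = (-1003.242323·-15.546 − -36.278·-2474.618864) / -2196.787420 = 33.766498
y = (-41.766·-2474.618864 − -1003.242323·-78.452) / -2196.787420 = -11.220278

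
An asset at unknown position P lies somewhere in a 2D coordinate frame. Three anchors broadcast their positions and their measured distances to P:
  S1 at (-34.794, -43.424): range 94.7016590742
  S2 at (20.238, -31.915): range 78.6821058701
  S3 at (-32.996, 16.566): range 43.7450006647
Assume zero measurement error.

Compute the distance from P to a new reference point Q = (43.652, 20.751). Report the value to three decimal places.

eq1: (x + 34.794)² + (y + 43.424)² = 94.7016590742²
eq2: (x − 20.238)² + (y + 31.915)² = 78.6821058701²
eq3: (x + 32.996)² + (y − 16.566)² = 43.7450006647²
eq2−eq3, eq2−eq1 (x²,y² cancel):
  -106.468·x + 96.962·y = 4212.273204
  -110.064·x − 23.018·y = -1109.408104
det = -106.468·-23.018 − 96.962·-110.064 = 13122.705992
x = (4212.273204·-23.018 − 96.962·-1109.408104) / 13122.705992 = 0.808699
y = (-106.468·-1109.408104 − 4212.273204·-110.064) / 13122.705992 = 44.330499
|P − Q| = √((0.808699 − 43.652)² + (44.330499 − 20.751)²) = 48.903386

48.903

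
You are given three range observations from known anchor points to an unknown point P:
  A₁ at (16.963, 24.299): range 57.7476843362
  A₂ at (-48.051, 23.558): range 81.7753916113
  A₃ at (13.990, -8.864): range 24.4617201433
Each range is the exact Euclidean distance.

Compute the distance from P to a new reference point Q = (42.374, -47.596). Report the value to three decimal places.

eq1: (x − 16.963)² + (y − 24.299)² = 57.7476843362²
eq2: (x + 48.051)² + (y − 23.558)² = 81.7753916113²
eq3: (x − 13.990)² + (y + 8.864)² = 24.4617201433²
eq1−eq3, eq1−eq2 (x²,y² cancel):
  -5.946·x − 66.326·y = 2132.525120
  -130.028·x − 1.482·y = -1366.726432
det = -5.946·-1.482 − -66.326·-130.028 = -8615.425156
x = (2132.525120·-1.482 − -66.326·-1366.726432) / -8615.425156 = 10.888598
y = (-5.946·-1366.726432 − 2132.525120·-130.028) / -8615.425156 = -33.128317
|P − Q| = √((10.888598 − 42.374)² + (-33.128317 − -47.596)²) = 34.650316

34.650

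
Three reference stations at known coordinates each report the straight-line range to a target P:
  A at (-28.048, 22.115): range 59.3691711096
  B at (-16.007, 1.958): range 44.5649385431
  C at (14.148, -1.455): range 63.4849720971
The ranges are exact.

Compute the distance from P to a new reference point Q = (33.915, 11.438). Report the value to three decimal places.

87.085

eq1: (x + 28.048)² + (y − 22.115)² = 59.3691711096²
eq2: (x + 16.007)² + (y − 1.958)² = 44.5649385431²
eq3: (x − 14.148)² + (y + 1.455)² = 63.4849720971²
eq3−eq2, eq3−eq1 (x²,y² cancel):
  -60.310·x + 6.826·y = 2102.082819
  -84.392·x + 47.140·y = 1579.123804
det = -60.310·47.140 − 6.826·-84.392 = -2266.953608
x = (2102.082819·47.140 − 6.826·1579.123804) / -2266.953608 = -38.956724
y = (-60.310·1579.123804 − 2102.082819·-84.392) / -2266.953608 = -36.243360
|P − Q| = √((-38.956724 − 33.915)² + (-36.243360 − 11.438)²) = 87.085017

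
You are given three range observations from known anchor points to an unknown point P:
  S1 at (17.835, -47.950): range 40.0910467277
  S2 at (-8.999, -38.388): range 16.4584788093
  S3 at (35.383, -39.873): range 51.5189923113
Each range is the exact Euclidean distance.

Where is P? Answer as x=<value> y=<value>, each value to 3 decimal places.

eq1: (x − 17.835)² + (y + 47.950)² = 40.0910467277²
eq2: (x + 8.999)² + (y + 38.388)² = 16.4584788093²
eq3: (x − 35.383)² + (y + 39.873)² = 51.5189923113²
eq3−eq1, eq3−eq2 (x²,y² cancel):
  -35.096·x − 16.154·y = 822.391448
  -88.764·x + 2.970·y = 1096.132771
det = -35.096·2.970 − -16.154·-88.764 = -1538.128776
x = (822.391448·2.970 − -16.154·1096.132771) / -1538.128776 = -13.099964
y = (-35.096·1096.132771 − 822.391448·-88.764) / -1538.128776 = -22.448627

x=-13.100 y=-22.449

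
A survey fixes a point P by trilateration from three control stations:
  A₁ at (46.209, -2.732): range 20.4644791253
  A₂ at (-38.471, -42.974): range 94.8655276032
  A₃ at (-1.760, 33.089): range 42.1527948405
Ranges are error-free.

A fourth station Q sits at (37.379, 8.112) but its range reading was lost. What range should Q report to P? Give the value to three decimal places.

eq1: (x − 46.209)² + (y + 2.732)² = 20.4644791253²
eq2: (x + 38.471)² + (y + 42.974)² = 94.8655276032²
eq3: (x + 1.760)² + (y − 33.089)² = 42.1527948405²
eq3−eq2, eq3−eq1 (x²,y² cancel):
  -73.422·x − 152.126·y = -4993.807219
  95.938·x − 71.642·y = 2402.819191
det = -73.422·-71.642 − -152.126·95.938 = 19854.763112
x = (-4993.807219·-71.642 − -152.126·2402.819191) / 19854.763112 = 36.429425
y = (-73.422·2402.819191 − -4993.807219·95.938) / 19854.763112 = 15.244508
|P − Q| = √((36.429425 − 37.379)² + (15.244508 − 8.112)²) = 7.195440

7.195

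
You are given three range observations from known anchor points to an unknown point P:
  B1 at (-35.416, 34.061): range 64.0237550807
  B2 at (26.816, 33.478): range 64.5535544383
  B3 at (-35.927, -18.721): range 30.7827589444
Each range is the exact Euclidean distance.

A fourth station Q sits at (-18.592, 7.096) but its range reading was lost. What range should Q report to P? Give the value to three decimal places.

eq1: (x + 35.416)² + (y − 34.061)² = 64.0237550807²
eq2: (x − 26.816)² + (y − 33.478)² = 64.5535544383²
eq3: (x + 35.927)² + (y + 18.721)² = 30.7827589444²
eq1−eq2, eq1−eq3 (x²,y² cancel):
  124.464·x − 1.166·y = -642.690613
  -1.022·x − 105.564·y = 2378.243359
det = 124.464·-105.564 − -1.166·-1.022 = -13140.109348
x = (-642.690613·-105.564 − -1.166·2378.243359) / -13140.109348 = -5.374234
y = (124.464·2378.243359 − -642.690613·-1.022) / -13140.109348 = -22.476895
|P − Q| = √((-5.374234 − -18.592)² + (-22.476895 − 7.096)²) = 32.392367

32.392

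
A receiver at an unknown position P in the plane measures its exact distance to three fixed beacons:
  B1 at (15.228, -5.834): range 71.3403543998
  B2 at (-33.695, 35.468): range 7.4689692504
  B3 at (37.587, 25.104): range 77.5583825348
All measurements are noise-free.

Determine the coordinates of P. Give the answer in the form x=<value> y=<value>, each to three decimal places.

eq1: (x − 15.228)² + (y + 5.834)² = 71.3403543998²
eq2: (x + 33.695)² + (y − 35.468)² = 7.4689692504²
eq3: (x − 37.587)² + (y − 25.104)² = 77.5583825348²
eq2−eq3, eq2−eq1 (x²,y² cancel):
  142.564·x − 20.728·y = -6309.855864
  97.846·x − 82.604·y = -7161.065173
det = 142.564·-82.604 − -20.728·97.846 = -9748.204768
x = (-6309.855864·-82.604 − -20.728·-7161.065173) / -9748.204768 = -38.241377
y = (142.564·-7161.065173 − -6309.855864·97.846) / -9748.204768 = 41.393872

x=-38.241 y=41.394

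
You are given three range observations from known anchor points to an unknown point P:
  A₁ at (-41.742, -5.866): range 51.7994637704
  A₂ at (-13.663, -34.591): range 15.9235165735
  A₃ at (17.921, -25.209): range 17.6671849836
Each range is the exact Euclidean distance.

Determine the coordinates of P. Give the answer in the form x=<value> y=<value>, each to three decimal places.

x=2.207 y=-33.283

eq1: (x + 41.742)² + (y + 5.866)² = 51.7994637704²
eq2: (x + 13.663)² + (y + 34.591)² = 15.9235165735²
eq3: (x − 17.921)² + (y + 25.209)² = 17.6671849836²
eq1−eq2, eq1−eq3 (x²,y² cancel):
  56.158·x − 57.450·y = 2036.036397
  119.326·x − 38.686·y = 1550.906424
det = 56.158·-38.686 − -57.450·119.326 = 4682.750312
x = (2036.036397·-38.686 − -57.450·1550.906424) / 4682.750312 = 2.206710
y = (56.158·1550.906424 − 2036.036397·119.326) / 4682.750312 = -33.283064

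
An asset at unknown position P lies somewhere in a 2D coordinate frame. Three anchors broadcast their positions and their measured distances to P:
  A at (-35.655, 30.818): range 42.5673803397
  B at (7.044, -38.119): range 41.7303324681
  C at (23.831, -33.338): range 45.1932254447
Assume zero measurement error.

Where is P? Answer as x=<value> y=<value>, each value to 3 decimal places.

x=-4.286 y=2.044

eq1: (x + 35.655)² + (y − 30.818)² = 42.5673803397²
eq2: (x − 7.044)² + (y + 38.119)² = 41.7303324681²
eq3: (x − 23.831)² + (y + 33.338)² = 45.1932254447²
eq3−eq2, eq3−eq1 (x²,y² cancel):
  -33.574·x − 9.562·y = 124.344270
  -118.972·x + 128.312·y = 772.135101
det = -33.574·128.312 − -9.562·-118.972 = -5445.557352
x = (124.344270·128.312 − -9.562·772.135101) / -5445.557352 = -4.285699
y = (-33.574·772.135101 − 124.344270·-118.972) / -5445.557352 = 2.043900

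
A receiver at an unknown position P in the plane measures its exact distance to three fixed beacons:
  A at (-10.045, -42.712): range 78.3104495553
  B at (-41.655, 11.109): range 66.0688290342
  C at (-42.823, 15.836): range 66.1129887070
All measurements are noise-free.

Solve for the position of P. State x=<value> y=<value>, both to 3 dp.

eq1: (x + 10.045)² + (y + 42.712)² = 78.3104495553²
eq2: (x + 41.655)² + (y − 11.109)² = 66.0688290342²
eq3: (x + 42.823)² + (y − 15.836)² = 66.1129887070²
eq3−eq2, eq3−eq1 (x²,y² cancel):
  2.336·x − 9.454·y = -220.202213
  65.556·x − 117.096·y = -1920.970490
det = 2.336·-117.096 − -9.454·65.556 = 346.230168
x = (-220.202213·-117.096 − -9.454·-1920.970490) / 346.230168 = 22.019870
y = (2.336·-1920.970490 − -220.202213·65.556) / 346.230168 = 28.732878

x=22.020 y=28.733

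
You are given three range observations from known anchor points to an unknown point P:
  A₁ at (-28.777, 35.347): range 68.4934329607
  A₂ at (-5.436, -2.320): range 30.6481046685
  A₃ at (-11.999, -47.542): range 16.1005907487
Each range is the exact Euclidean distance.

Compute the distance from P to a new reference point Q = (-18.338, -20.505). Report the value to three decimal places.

11.791

eq1: (x + 28.777)² + (y − 35.347)² = 68.4934329607²
eq2: (x + 5.436)² + (y + 2.320)² = 30.6481046685²
eq3: (x + 11.999)² + (y + 47.542)² = 16.1005907487²
eq2−eq1, eq2−eq3 (x²,y² cancel):
  -46.682·x + 75.334·y = -1709.450397
  -13.126·x − 90.444·y = 3049.362566
det = -46.682·-90.444 − 75.334·-13.126 = 5210.940892
x = (-1709.450397·-90.444 − 75.334·3049.362566) / 5210.940892 = -14.414124
y = (-46.682·3049.362566 − -1709.450397·-13.126) / 5210.940892 = -31.623577
|P − Q| = √((-14.414124 − -18.338)² + (-31.623577 − -20.505)²) = 11.790655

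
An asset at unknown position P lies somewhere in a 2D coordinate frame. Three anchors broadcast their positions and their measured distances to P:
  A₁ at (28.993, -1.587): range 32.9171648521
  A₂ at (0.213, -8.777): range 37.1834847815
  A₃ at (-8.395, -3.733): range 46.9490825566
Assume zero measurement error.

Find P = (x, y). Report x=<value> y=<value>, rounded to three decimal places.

eq1: (x − 28.993)² + (y + 1.587)² = 32.9171648521²
eq2: (x − 0.213)² + (y + 8.777)² = 37.1834847815²
eq3: (x + 8.395)² + (y + 3.733)² = 46.9490825566²
eq2−eq3, eq2−eq1 (x²,y² cancel):
  -17.216·x + 10.088·y = -814.274596
  57.560·x + 14.380·y = 1065.103319
det = -17.216·14.380 − 10.088·57.560 = -828.231360
x = (-814.274596·14.380 − 10.088·1065.103319) / -828.231360 = 27.110820
y = (-17.216·1065.103319 − -814.274596·57.560) / -828.231360 = -34.450310

x=27.111 y=-34.450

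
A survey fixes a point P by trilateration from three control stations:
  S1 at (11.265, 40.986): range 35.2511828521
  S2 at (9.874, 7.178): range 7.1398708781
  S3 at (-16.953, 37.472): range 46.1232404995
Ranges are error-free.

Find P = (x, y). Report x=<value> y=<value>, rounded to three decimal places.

eq1: (x − 11.265)² + (y − 40.986)² = 35.2511828521²
eq2: (x − 9.874)² + (y − 7.178)² = 7.1398708781²
eq3: (x + 16.953)² + (y − 37.472)² = 46.1232404995²
eq1−eq3, eq1−eq2 (x²,y² cancel):
  -56.436·x − 7.028·y = -999.904850
  -2.782·x − 67.616·y = -466.064725
det = -56.436·-67.616 − -7.028·-2.782 = 3796.424680
x = (-999.904850·-67.616 − -7.028·-466.064725) / 3796.424680 = 16.945961
y = (-56.436·-466.064725 − -999.904850·-2.782) / 3796.424680 = 6.195591

x=16.946 y=6.196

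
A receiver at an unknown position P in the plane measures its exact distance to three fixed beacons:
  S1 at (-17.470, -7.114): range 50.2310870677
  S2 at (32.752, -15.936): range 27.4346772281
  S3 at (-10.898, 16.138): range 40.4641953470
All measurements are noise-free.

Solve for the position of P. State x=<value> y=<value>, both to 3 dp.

x=29.273 y=11.277

eq1: (x + 17.470)² + (y + 7.114)² = 50.2310870677²
eq2: (x − 32.752)² + (y + 15.936)² = 27.4346772281²
eq3: (x + 10.898)² + (y − 16.138)² = 40.4641953470²
eq1−eq3, eq1−eq2 (x²,y² cancel):
  13.144·x + 46.504·y = 909.202555
  100.444·x − 17.644·y = 2741.340297
det = 13.144·-17.644 − 46.504·100.444 = -4902.960512
x = (909.202555·-17.644 − 46.504·2741.340297) / -4902.960512 = 29.273183
y = (13.144·2741.340297 − 909.202555·100.444) / -4902.960512 = 11.277220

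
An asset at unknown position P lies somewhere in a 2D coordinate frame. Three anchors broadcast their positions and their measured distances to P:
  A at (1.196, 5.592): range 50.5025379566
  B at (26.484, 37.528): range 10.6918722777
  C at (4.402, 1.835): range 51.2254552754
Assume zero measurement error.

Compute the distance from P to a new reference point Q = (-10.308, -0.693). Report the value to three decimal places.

eq1: (x − 1.196)² + (y − 5.592)² = 50.5025379566²
eq2: (x − 26.484)² + (y − 37.528)² = 10.6918722777²
eq3: (x − 4.402)² + (y − 1.835)² = 51.2254552754²
eq2−eq1, eq2−eq3 (x²,y² cancel):
  -50.576·x − 63.872·y = -4513.242367
  -44.164·x − 71.386·y = -4596.739346
det = -50.576·-71.386 − -63.872·-44.164 = 789.575328
x = (-4513.242367·-71.386 − -63.872·-4596.739346) / 789.575328 = 36.195893
y = (-50.576·-4596.739346 − -4513.242367·-44.164) / 789.575328 = 41.999607
|P − Q| = √((36.195893 − -10.308)² + (41.999607 − -0.693)²) = 63.129001

63.129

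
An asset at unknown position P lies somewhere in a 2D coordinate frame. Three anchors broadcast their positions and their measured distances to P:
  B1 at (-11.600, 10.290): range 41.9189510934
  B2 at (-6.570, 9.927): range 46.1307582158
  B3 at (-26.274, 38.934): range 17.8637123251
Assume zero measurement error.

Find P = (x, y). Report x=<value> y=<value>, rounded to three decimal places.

eq1: (x + 11.600)² + (y − 10.290)² = 41.9189510934²
eq2: (x + 6.570)² + (y − 9.927)² = 46.1307582158²
eq3: (x + 26.274)² + (y − 38.934)² = 17.8637123251²
eq2−eq3, eq2−eq1 (x²,y² cancel):
  -39.408·x + 58.014·y = 3873.403839
  -10.060·x + 0.726·y = 469.582264
det = -39.408·0.726 − 58.014·-10.060 = 555.010632
x = (3873.403839·0.726 − 58.014·469.582264) / 555.010632 = -44.017633
y = (-39.408·469.582264 − 3873.403839·-10.060) / 555.010632 = 36.866221

x=-44.018 y=36.866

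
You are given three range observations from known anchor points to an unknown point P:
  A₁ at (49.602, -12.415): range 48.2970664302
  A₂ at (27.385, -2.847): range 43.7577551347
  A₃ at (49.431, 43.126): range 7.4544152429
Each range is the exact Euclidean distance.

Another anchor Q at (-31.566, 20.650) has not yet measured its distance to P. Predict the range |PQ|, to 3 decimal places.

eq1: (x − 49.602)² + (y + 12.415)² = 48.2970664302²
eq2: (x − 27.385)² + (y + 2.847)² = 43.7577551347²
eq3: (x − 49.431)² + (y − 43.126)² = 7.4544152429²
eq2−eq1, eq2−eq3 (x²,y² cancel):
  44.434·x − 19.136·y = 1438.581504
  44.092·x + 91.946·y = 5404.404831
det = 44.434·91.946 − -19.136·44.092 = 4929.273076
x = (1438.581504·91.946 − -19.136·5404.404831) / 4929.273076 = 47.814455
y = (44.434·5404.404831 − 1438.581504·44.092) / 4929.273076 = 35.848975
|P − Q| = √((47.814455 − -31.566)² + (35.848975 − 20.650)²) = 80.822432

80.822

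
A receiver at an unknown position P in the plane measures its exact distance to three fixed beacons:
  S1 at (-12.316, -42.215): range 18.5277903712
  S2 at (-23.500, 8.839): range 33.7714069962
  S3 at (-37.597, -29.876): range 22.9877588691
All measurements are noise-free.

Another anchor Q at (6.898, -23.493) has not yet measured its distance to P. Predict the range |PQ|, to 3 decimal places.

eq1: (x + 12.316)² + (y + 42.215)² = 18.5277903712²
eq2: (x + 23.500)² + (y − 8.839)² = 33.7714069962²
eq3: (x + 37.597)² + (y + 29.876)² = 22.9877588691²
eq1−eq2, eq1−eq3 (x²,y² cancel):
  -22.368·x + 102.108·y = -2100.641074
  -50.562·x + 24.678·y = 187.161662
det = -22.368·24.678 − 102.108·-50.562 = 4610.787192
x = (-2100.641074·24.678 − 102.108·187.161662) / 4610.787192 = -15.387898
y = (-22.368·187.161662 − -2100.641074·-50.562) / 4610.787192 = -23.943644
|P − Q| = √((-15.387898 − 6.898)² + (-23.943644 − -23.493)²) = 22.290454

22.290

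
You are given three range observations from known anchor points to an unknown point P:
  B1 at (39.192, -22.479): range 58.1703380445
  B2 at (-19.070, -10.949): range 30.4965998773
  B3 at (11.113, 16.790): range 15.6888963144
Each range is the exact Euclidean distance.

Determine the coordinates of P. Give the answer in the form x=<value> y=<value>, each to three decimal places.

x=-4.549 y=15.868

eq1: (x − 39.192)² + (y + 22.479)² = 58.1703380445²
eq2: (x + 19.070)² + (y + 10.949)² = 30.4965998773²
eq3: (x − 11.113)² + (y − 16.790)² = 15.6888963144²
eq2−eq1, eq2−eq3 (x²,y² cancel):
  116.524·x − 23.060·y = -895.972820
  60.366·x + 55.478·y = 605.758505
det = 116.524·55.478 − -23.060·60.366 = 7856.558432
x = (-895.972820·55.478 − -23.060·605.758505) / 7856.558432 = -4.548810
y = (116.524·605.758505 − -895.972820·60.366) / 7856.558432 = 15.868487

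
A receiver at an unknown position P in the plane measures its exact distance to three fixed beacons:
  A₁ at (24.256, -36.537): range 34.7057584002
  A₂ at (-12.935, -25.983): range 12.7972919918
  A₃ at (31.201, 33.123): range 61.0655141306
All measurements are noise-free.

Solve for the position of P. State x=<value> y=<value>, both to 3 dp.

x=-4.184 y=-16.646

eq1: (x − 24.256)² + (y + 36.537)² = 34.7057584002²
eq2: (x + 12.935)² + (y + 25.983)² = 12.7972919918²
eq3: (x − 31.201)² + (y − 33.123)² = 61.0655141306²
eq1−eq3, eq1−eq2 (x²,y² cancel):
  13.890·x + 139.320·y = -2377.177725
  -74.382·x + 21.108·y = -40.156407
det = 13.890·21.108 − 139.320·-74.382 = 10656.090360
x = (-2377.177725·21.108 − 139.320·-40.156407) / 10656.090360 = -4.183793
y = (13.890·-40.156407 − -2377.177725·-74.382) / 10656.090360 = -16.645599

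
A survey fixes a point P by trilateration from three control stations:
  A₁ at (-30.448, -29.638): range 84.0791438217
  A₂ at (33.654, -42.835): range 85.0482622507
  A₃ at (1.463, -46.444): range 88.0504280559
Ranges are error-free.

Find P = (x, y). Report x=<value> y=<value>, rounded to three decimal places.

x=16.098 y=40.382

eq1: (x + 30.448)² + (y + 29.638)² = 84.0791438217²
eq2: (x − 33.654)² + (y + 42.835)² = 85.0482622507²
eq3: (x − 1.463)² + (y + 46.444)² = 88.0504280559²
eq2−eq3, eq2−eq1 (x²,y² cancel):
  -64.382·x − 7.218·y = -1327.914405
  -128.204·x + 26.394·y = -998.032707
det = -64.382·26.394 − -7.218·-128.204 = -2624.674980
x = (-1327.914405·26.394 − -7.218·-998.032707) / -2624.674980 = 16.098288
y = (-64.382·-998.032707 − -1327.914405·-128.204) / -2624.674980 = 40.381608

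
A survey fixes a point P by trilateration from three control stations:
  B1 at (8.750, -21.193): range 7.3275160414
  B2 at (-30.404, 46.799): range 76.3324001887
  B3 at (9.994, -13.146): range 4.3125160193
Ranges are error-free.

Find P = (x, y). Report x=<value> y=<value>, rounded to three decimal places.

x=13.519 y=-15.630

eq1: (x − 8.750)² + (y + 21.193)² = 7.3275160414²
eq2: (x + 30.404)² + (y − 46.799)² = 76.3324001887²
eq3: (x − 9.994)² + (y + 13.146)² = 4.3125160193²
eq3−eq2, eq3−eq1 (x²,y² cancel):
  -80.796·x + 119.890·y = -2966.185259
  -2.488·x − 16.094·y = 217.913700
det = -80.796·-16.094 − 119.890·-2.488 = 1598.617144
x = (-2966.185259·-16.094 − 119.890·217.913700) / 1598.617144 = 13.519255
y = (-80.796·217.913700 − -2966.185259·-2.488) / 1598.617144 = -15.630024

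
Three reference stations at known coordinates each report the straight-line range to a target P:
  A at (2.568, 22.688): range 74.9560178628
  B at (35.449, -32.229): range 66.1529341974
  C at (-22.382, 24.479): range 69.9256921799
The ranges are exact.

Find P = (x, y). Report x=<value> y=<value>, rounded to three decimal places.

eq1: (x − 2.568)² + (y − 22.688)² = 74.9560178628²
eq2: (x − 35.449)² + (y + 32.229)² = 66.1529341974²
eq3: (x + 22.382)² + (y − 24.479)² = 69.9256921799²
eq1−eq3, eq1−eq2 (x²,y² cancel):
  -49.900·x + 3.582·y = 1307.637584
  65.762·x − 109.834·y = 3016.193985
det = -49.900·-109.834 − 3.582·65.762 = 5245.157116
x = (1307.637584·-109.834 − 3.582·3016.193985) / 5245.157116 = -29.441839
y = (-49.900·3016.193985 − 1307.637584·65.762) / 5245.157116 = -45.089391

x=-29.442 y=-45.089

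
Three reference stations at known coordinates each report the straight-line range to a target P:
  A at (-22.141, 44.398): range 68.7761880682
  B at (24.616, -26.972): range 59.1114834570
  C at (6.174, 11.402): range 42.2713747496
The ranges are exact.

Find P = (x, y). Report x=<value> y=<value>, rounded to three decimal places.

x=44.794 y=28.589

eq1: (x + 22.141)² + (y − 44.398)² = 68.7761880682²
eq2: (x − 24.616)² + (y + 26.972)² = 59.1114834570²
eq3: (x − 6.174)² + (y − 11.402)² = 42.2713747496²
eq2−eq3, eq2−eq1 (x²,y² cancel):
  -36.884·x + 76.748·y = 541.985993
  -93.514·x + 142.740·y = -108.026524
det = -36.884·142.740 − 76.748·-93.514 = 1912.190312
x = (541.985993·142.740 − 76.748·-108.026524) / 1912.190312 = 44.793606
y = (-36.884·-108.026524 − 541.985993·-93.514) / 1912.190312 = 28.589063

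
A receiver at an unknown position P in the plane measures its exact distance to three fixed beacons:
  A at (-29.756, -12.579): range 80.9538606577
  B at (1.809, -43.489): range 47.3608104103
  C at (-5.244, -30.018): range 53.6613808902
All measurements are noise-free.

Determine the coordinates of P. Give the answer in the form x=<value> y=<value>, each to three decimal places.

x=48.253 y=-34.215

eq1: (x + 29.756)² + (y + 12.579)² = 80.9538606577²
eq2: (x − 1.809)² + (y + 43.489)² = 47.3608104103²
eq3: (x + 5.244)² + (y + 30.018)² = 53.6613808902²
eq2−eq3, eq2−eq1 (x²,y² cancel):
  -14.106·x + 26.942·y = -1602.483178
  -63.130·x + 61.820·y = -5161.396018
det = -14.106·61.820 − 26.942·-63.130 = 828.815540
x = (-1602.483178·61.820 − 26.942·-5161.396018) / 828.815540 = 48.252982
y = (-14.106·-5161.396018 − -1602.483178·-63.130) / 828.815540 = -34.215226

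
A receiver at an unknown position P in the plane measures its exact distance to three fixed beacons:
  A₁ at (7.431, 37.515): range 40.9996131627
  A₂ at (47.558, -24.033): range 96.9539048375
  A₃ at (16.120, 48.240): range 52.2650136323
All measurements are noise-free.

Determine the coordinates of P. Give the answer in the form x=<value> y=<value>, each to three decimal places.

x=-32.889 y=30.081

eq1: (x − 7.431)² + (y − 37.515)² = 40.9996131627²
eq2: (x − 47.558)² + (y + 24.033)² = 96.9539048375²
eq3: (x − 16.120)² + (y − 48.240)² = 52.2650136323²
eq3−eq2, eq3−eq1 (x²,y² cancel):
  62.876·x − 144.546·y = -6416.031560
  -17.378·x − 21.450·y = -73.693644
det = 62.876·-21.450 − -144.546·-17.378 = -3860.610588
x = (-6416.031560·-21.450 − -144.546·-73.693644) / -3860.610588 = -32.889035
y = (62.876·-73.693644 − -6416.031560·-17.378) / -3860.610588 = 30.081086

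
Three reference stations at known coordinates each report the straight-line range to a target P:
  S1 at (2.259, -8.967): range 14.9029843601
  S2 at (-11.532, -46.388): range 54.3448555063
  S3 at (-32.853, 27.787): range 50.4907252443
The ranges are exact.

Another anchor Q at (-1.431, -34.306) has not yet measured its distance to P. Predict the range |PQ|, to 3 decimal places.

eq1: (x − 2.259)² + (y + 8.967)² = 14.9029843601²
eq2: (x + 11.532)² + (y + 46.388)² = 54.3448555063²
eq3: (x + 32.853)² + (y − 27.787)² = 50.4907252443²
eq1−eq3, eq1−eq2 (x²,y² cancel):
  -70.224·x + 73.508·y = -561.287585
  -27.582·x − 74.842·y = -531.940979
det = -70.224·-74.842 − 73.508·-27.582 = 7283.202264
x = (-561.287585·-74.842 − 73.508·-531.940979) / 7283.202264 = 11.136558
y = (-70.224·-531.940979 − -561.287585·-27.582) / 7283.202264 = 3.003293
|P − Q| = √((11.136558 − -1.431)² + (3.003293 − -34.306)²) = 39.369110

39.369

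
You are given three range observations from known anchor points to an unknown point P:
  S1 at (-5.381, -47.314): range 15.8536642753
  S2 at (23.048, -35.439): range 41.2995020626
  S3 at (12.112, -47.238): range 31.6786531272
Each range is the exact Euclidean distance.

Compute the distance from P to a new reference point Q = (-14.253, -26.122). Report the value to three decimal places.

eq1: (x + 5.381)² + (y + 47.314)² = 15.8536642753²
eq2: (x − 23.048)² + (y + 35.439)² = 41.2995020626²
eq3: (x − 12.112)² + (y + 47.238)² = 31.6786531272²
eq1−eq2, eq1−eq3 (x²,y² cancel):
  56.858·x + 23.750·y = -1934.746932
  34.986·x + 0.152·y = -641.638962
det = 56.858·0.152 − 23.750·34.986 = -822.275084
x = (-1934.746932·0.152 − 23.750·-641.638962) / -822.275084 = -18.174993
y = (56.858·-641.638962 − -1934.746932·34.986) / -822.275084 = -37.951713
|P − Q| = √((-18.174993 − -14.253)² + (-37.951713 − -26.122)²) = 12.462911

12.463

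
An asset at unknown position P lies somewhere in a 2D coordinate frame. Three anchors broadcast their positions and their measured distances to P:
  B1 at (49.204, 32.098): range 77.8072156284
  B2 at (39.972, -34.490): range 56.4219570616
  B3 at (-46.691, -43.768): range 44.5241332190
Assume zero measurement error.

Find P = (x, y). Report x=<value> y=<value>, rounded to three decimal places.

x=-12.896 y=-14.781

eq1: (x − 49.204)² + (y − 32.098)² = 77.8072156284²
eq2: (x − 39.972)² + (y + 34.490)² = 56.4219570616²
eq3: (x + 46.691)² + (y + 43.768)² = 44.5241332190²
eq2−eq3, eq2−eq1 (x²,y² cancel):
  -173.326·x − 18.556·y = 2509.405221
  18.464·x + 133.176·y = -2206.531229
det = -173.326·133.176 − -18.556·18.464 = -22740.245392
x = (2509.405221·133.176 − -18.556·-2206.531229) / -22740.245392 = -12.895558
y = (-173.326·-2206.531229 − 2509.405221·18.464) / -22740.245392 = -14.780648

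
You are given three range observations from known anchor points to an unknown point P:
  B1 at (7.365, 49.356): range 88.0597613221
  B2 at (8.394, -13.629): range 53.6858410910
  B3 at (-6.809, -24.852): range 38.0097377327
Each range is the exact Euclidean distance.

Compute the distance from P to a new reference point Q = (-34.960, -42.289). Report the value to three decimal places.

eq1: (x − 7.365)² + (y − 49.356)² = 88.0597613221²
eq2: (x − 8.394)² + (y + 13.629)² = 53.6858410910²
eq3: (x + 6.809)² + (y + 24.852)² = 38.0097377327²
eq2−eq1, eq2−eq3 (x²,y² cancel):
  -2.058·x + 125.970·y = -2638.302946
  -30.406·x − 22.446·y = 1845.204879
det = -2.058·-22.446 − 125.970·-30.406 = 3876.437688
x = (-2638.302946·-22.446 − 125.970·1845.204879) / 3876.437688 = -44.685643
y = (-2.058·1845.204879 − -2638.302946·-30.406) / 3876.437688 = -21.673938
|P − Q| = √((-44.685643 − -34.960)² + (-21.673938 − -42.289)²) = 22.794054

22.794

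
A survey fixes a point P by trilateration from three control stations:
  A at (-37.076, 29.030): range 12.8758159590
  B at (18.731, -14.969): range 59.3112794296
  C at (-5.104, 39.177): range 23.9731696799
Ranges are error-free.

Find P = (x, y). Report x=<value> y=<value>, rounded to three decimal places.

eq1: (x + 37.076)² + (y − 29.030)² = 12.8758159590²
eq2: (x − 18.731)² + (y + 14.969)² = 59.3112794296²
eq3: (x + 5.104)² + (y − 39.177)² = 23.9731696799²
eq3−eq2, eq3−eq1 (x²,y² cancel):
  47.670·x − 108.292·y = -3929.081826
  -63.944·x − 20.294·y = 1065.408759
det = 47.670·-20.294 − -108.292·-63.944 = -7892.038628
x = (-3929.081826·-20.294 − -108.292·1065.408759) / -7892.038628 = -24.722640
y = (47.670·1065.408759 − -3929.081826·-63.944) / -7892.038628 = 25.399416

x=-24.723 y=25.399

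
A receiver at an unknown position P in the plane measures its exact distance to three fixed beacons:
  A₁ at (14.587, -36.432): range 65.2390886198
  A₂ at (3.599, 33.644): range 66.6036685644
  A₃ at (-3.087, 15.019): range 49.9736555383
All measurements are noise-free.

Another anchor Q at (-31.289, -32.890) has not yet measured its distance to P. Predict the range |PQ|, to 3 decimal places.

25.940

eq1: (x − 14.587)² + (y + 36.432)² = 65.2390886198²
eq2: (x − 3.599)² + (y − 33.644)² = 66.6036685644²
eq3: (x + 3.087)² + (y − 15.019)² = 49.9736555383²
eq2−eq3, eq2−eq1 (x²,y² cancel):
  -13.372·x − 37.250·y = 1028.910811
  21.976·x − 140.152·y = 575.109638
det = -13.372·-140.152 − -37.250·21.976 = 2692.718544
x = (1028.910811·-140.152 − -37.250·575.109638) / 2692.718544 = -45.597441
y = (-13.372·575.109638 − 1028.910811·21.976) / 2692.718544 = -11.253204
|P − Q| = √((-45.597441 − -31.289)² + (-11.253204 − -32.890)²) = 25.939977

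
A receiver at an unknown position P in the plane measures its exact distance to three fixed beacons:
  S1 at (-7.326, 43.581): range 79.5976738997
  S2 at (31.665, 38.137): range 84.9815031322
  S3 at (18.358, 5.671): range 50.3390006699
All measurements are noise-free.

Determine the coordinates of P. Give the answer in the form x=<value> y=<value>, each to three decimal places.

x=-9.921 y=-35.974

eq1: (x + 7.326)² + (y − 43.581)² = 79.5976738997²
eq2: (x − 31.665)² + (y − 38.137)² = 84.9815031322²
eq3: (x − 18.358)² + (y − 5.671)² = 50.3390006699²
eq3−eq2, eq3−eq1 (x²,y² cancel):
  26.614·x + 64.932·y = -2599.914297
  -51.368·x + 75.820·y = -2217.977270
det = 26.614·75.820 − 64.932·-51.368 = 5353.300456
x = (-2599.914297·75.820 − 64.932·-2217.977270) / 5353.300456 = -9.920572
y = (26.614·-2217.977270 − -2599.914297·-51.368) / 5353.300456 = -35.974376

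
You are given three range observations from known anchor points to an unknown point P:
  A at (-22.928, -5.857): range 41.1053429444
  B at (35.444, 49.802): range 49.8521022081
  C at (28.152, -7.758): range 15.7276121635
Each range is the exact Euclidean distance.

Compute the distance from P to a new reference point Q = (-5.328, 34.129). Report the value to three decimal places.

38.015

eq1: (x + 22.928)² + (y + 5.857)² = 41.1053429444²
eq2: (x − 35.444)² + (y − 49.802)² = 49.8521022081²
eq3: (x − 28.152)² + (y + 7.758)² = 15.7276121635²
eq1−eq3, eq1−eq2 (x²,y² cancel):
  102.160·x − 3.802·y = 1735.015469
  116.744·x + 111.318·y = 2380.935831
det = 102.160·111.318 − -3.802·116.744 = 11816.107568
x = (1735.015469·111.318 − -3.802·2380.935831) / 11816.107568 = 17.111453
y = (102.160·2380.935831 − 1735.015469·116.744) / 11816.107568 = 3.443076
|P − Q| = √((17.111453 − -5.328)² + (3.443076 − 34.129)²) = 38.015194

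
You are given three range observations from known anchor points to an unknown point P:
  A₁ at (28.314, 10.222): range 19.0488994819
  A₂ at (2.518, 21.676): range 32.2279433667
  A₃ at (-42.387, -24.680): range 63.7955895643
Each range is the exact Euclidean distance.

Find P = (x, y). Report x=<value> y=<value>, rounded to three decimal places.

eq1: (x − 28.314)² + (y − 10.222)² = 19.0488994819²
eq2: (x − 2.518)² + (y − 21.676)² = 32.2279433667²
eq3: (x + 42.387)² + (y + 24.680)² = 63.7955895643²
eq1−eq3, eq1−eq2 (x²,y² cancel):
  -141.402·x − 69.804·y = -2207.428387
  -51.592·x + 22.908·y = -1105.762342
det = -141.402·22.908 − -69.804·-51.592 = -6840.564984
x = (-2207.428387·22.908 − -69.804·-1105.762342) / -6840.564984 = 18.676002
y = (-141.402·-1105.762342 − -2207.428387·-51.592) / -6840.564984 = -6.208751

x=18.676 y=-6.209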